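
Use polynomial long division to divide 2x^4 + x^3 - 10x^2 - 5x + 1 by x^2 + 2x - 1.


(2x^4 + x^3 - 10x^2 - 5x + 1) / (x^2 + 2x - 1)
Step 1: 2x^2 * (x^2 + 2x - 1) = 2x^4 + 4x^3 - 2x^2; subtract.
Step 2: -3x * (x^2 + 2x - 1) = -3x^3 - 6x^2 + 3x; subtract.
Step 3: -2 * (x^2 + 2x - 1) = -2x^2 - 4x + 2; subtract.
Quotient: 2x^2 - 3x - 2, Remainder: -4x - 1


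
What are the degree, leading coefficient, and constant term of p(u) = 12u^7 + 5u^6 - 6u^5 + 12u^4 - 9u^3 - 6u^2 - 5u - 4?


Highest power of u is 7, with coefficient 12. Constant term is -4.
Degree = 7, leading coefficient = 12, constant term = -4


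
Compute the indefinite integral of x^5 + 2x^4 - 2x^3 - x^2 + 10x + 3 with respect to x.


Reverse power rule on each term:
  ∫ x^5 dx = (1/6)x^6
  ∫ 2x^4 dx = (2/5)x^5
  ∫ -2x^3 dx = -(1/2)x^4
  ∫ -x^2 dx = -(1/3)x^3
  ∫ 10x dx = 5x^2
  ∫ 3 dx = 3x
F(x) = (1/6)x^6 + (2/5)x^5 - (1/2)x^4 - (1/3)x^3 + 5x^2 + 3x + C


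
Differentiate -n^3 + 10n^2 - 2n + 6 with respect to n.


Apply the power rule term by term:
  d/dn(-n^3) = -3n^2
  d/dn(10n^2) = 20n
  d/dn(-2n) = -2
  d/dn(6) = 0
p'(n) = -3n^2 + 20n - 2


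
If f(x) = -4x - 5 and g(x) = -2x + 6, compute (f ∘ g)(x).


Substitute g(x) into f:
f(g(x)) = -4*(-2x + 6) + (-5)
Expand and combine: 8x - 29


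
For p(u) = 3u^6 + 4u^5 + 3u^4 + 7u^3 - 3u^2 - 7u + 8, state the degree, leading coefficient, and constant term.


Highest power of u is 6, with coefficient 3. Constant term is 8.
Degree = 6, leading coefficient = 3, constant term = 8


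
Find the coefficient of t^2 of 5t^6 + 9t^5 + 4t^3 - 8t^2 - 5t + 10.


Read off the coefficient of t^2: -8


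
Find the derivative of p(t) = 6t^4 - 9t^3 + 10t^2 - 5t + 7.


Apply the power rule term by term:
  d/dt(6t^4) = 24t^3
  d/dt(-9t^3) = -27t^2
  d/dt(10t^2) = 20t
  d/dt(-5t) = -5
  d/dt(7) = 0
p'(t) = 24t^3 - 27t^2 + 20t - 5


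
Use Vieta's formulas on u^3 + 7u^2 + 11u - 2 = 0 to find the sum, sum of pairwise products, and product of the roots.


Monic cubic u^3+bu^2+cu+d=0: sum=-b, pairwise sum=c, product=-d.
b=7, c=11, d=-2
r1+r2+r3 = -7
r1r2+r1r3+r2r3 = 11
r1r2r3 = 2


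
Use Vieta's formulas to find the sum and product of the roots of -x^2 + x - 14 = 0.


For ax^2+bx+c=0: sum = -b/a, product = c/a.
a=-1, b=1, c=-14
Sum = -(1)/-1 = 1
Product = (-14)/-1 = 14


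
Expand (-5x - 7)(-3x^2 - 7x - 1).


Distribute each term of the first polynomial:
  (-5x)(-3x^2 - 7x - 1) = 15x^3 + 35x^2 + 5x
  (-7)(-3x^2 - 7x - 1) = 21x^2 + 49x + 7
Sum: 15x^3 + 56x^2 + 54x + 7


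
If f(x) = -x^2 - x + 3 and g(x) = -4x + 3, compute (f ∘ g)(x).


Substitute g(x) into f:
f(g(x)) = -1*(-4x + 3)^2 + (-1)*(-4x + 3) + 3
(-4x + 3)^2 = 16x^2 - 24x + 9
Expand and combine: -16x^2 + 28x - 9


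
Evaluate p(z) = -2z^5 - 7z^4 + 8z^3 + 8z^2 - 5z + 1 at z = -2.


Using direct substitution:
  -2 * (-2)^5 = 64
  -7 * (-2)^4 = -112
  8 * (-2)^3 = -64
  8 * (-2)^2 = 32
  -5 * (-2)^1 = 10
  constant: 1
Sum = 64 - 112 - 64 + 32 + 10 + 1 = -69


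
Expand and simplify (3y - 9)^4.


Expand (3y - 9)^4 by repeated multiplication:
  (3y - 9)^2 = 9y^2 - 54y + 81
  (3y - 9)^3 = 27y^3 - 243y^2 + 729y - 729
= 81y^4 - 972y^3 + 4374y^2 - 8748y + 6561


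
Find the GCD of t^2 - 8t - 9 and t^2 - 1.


Factor each:
  t^2 - 8t - 9 = (t + 1)(t - 9)
  t^2 - 1 = (t + 1)(t - 1)
Common monic factor: t + 1


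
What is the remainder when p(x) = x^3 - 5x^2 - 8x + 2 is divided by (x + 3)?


By the Remainder Theorem, the remainder equals p(-3):
  1*(-3)^3 = -27
  -5*(-3)^2 = -45
  -8*(-3)^1 = 24
  constant: 2
Sum: -27 - 45 + 24 + 2 = -46


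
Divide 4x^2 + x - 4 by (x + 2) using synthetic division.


Synthetic division with c = -2. Coefficients: 4, 1, -4
Bring down 4.
  4 * -2 = -8; -8 + 1 = -7
  -7 * -2 = 14; 14 - 4 = 10
Quotient: 4x - 7, Remainder: 10


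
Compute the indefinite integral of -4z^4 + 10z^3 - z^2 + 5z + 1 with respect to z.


Reverse power rule on each term:
  ∫ -4z^4 dz = -(4/5)z^5
  ∫ 10z^3 dz = (5/2)z^4
  ∫ -z^2 dz = -(1/3)z^3
  ∫ 5z dz = (5/2)z^2
  ∫ 1 dz = z
F(z) = -(4/5)z^5 + (5/2)z^4 - (1/3)z^3 + (5/2)z^2 + z + C


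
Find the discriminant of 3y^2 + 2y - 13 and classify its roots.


D = b^2 - 4ac = (2)^2 - 4(3)(-13) = 4 + 156 = 160
Since D > 0: two distinct irrational roots


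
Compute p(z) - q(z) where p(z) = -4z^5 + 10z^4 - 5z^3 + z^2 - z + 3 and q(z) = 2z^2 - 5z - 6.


Distribute the minus sign:
  (-4z^5 + 10z^4 - 5z^3 + z^2 - z + 3)
- (2z^2 - 5z - 6)
Negate second polynomial: -2z^2 + 5z + 6
Add: -4z^5 + 10z^4 - 5z^3 - z^2 + 4z + 9


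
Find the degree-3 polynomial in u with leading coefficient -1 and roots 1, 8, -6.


p(u) = -(u - 1)(u - 8)(u + 6)
Expand: -u^3 + 3u^2 + 46u - 48


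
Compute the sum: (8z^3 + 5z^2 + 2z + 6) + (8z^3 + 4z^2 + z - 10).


Align terms by degree and add:
  8z^3 + 5z^2 + 2z + 6
+ 8z^3 + 4z^2 + z - 10
= 16z^3 + 9z^2 + 3z - 4


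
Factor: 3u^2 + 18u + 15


Roots satisfy r1 + r2 = -b/a = -6 and r1*r2 = c/a = 5.
So r1 = -5, r2 = -1.
3u^2 + 18u + 15 = 3(u - r1)(u - r2) = 3(u + 5)(u + 1)


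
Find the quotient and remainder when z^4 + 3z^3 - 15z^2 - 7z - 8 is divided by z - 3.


(z^4 + 3z^3 - 15z^2 - 7z - 8) / (z - 3)
Step 1: z^3 * (z - 3) = z^4 - 3z^3; subtract.
Step 2: 6z^2 * (z - 3) = 6z^3 - 18z^2; subtract.
Step 3: 3z * (z - 3) = 3z^2 - 9z; subtract.
Step 4: 2 * (z - 3) = 2z - 6; subtract.
Quotient: z^3 + 6z^2 + 3z + 2, Remainder: -2


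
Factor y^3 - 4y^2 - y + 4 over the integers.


Try integer roots (divisors of 4). y=4: p(4)=0.
Divide out (y - 4): quotient is y^2 - 1.
Factor the quadratic: (y + 1)(y - 1)
Result: (y - 4)(y + 1)(y - 1)


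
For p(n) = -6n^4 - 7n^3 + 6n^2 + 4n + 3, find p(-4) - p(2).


p(-4) = -1005
p(2) = -117
p(-4) - p(2) = -1005 + 117 = -888


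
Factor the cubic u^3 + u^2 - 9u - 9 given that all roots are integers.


Try integer roots (divisors of -9). u=-1: p(-1)=0.
Divide out (u + 1): quotient is u^2 - 9.
Factor the quadratic: (u - 3)(u + 3)
Result: (u + 1)(u - 3)(u + 3)


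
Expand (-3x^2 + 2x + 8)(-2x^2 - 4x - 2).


Distribute each term of the first polynomial:
  (-3x^2)(-2x^2 - 4x - 2) = 6x^4 + 12x^3 + 6x^2
  (2x)(-2x^2 - 4x - 2) = -4x^3 - 8x^2 - 4x
  (8)(-2x^2 - 4x - 2) = -16x^2 - 32x - 16
Sum: 6x^4 + 8x^3 - 18x^2 - 36x - 16


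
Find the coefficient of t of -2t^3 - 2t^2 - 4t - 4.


Read off the coefficient of t: -4


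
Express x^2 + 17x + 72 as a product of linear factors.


Roots satisfy r1 + r2 = -b/a = -17 and r1*r2 = c/a = 72.
So r1 = -8, r2 = -9.
x^2 + 17x + 72 = (x - r1)(x - r2) = (x + 8)(x + 9)


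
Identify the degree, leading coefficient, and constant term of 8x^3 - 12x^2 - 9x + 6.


Highest power of x is 3, with coefficient 8. Constant term is 6.
Degree = 3, leading coefficient = 8, constant term = 6


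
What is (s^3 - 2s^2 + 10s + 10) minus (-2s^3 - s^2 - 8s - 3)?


Distribute the minus sign:
  (s^3 - 2s^2 + 10s + 10)
- (-2s^3 - s^2 - 8s - 3)
Negate second polynomial: 2s^3 + s^2 + 8s + 3
Add: 3s^3 - s^2 + 18s + 13


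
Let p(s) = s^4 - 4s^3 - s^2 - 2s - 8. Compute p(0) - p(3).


p(0) = -8
p(3) = -50
p(0) - p(3) = -8 + 50 = 42


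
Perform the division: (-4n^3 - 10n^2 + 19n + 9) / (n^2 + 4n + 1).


(-4n^3 - 10n^2 + 19n + 9) / (n^2 + 4n + 1)
Step 1: -4n * (n^2 + 4n + 1) = -4n^3 - 16n^2 - 4n; subtract.
Step 2: 6 * (n^2 + 4n + 1) = 6n^2 + 24n + 6; subtract.
Quotient: -4n + 6, Remainder: -n + 3


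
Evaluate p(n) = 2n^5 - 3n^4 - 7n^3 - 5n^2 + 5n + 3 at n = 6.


Using direct substitution:
  2 * (6)^5 = 15552
  -3 * (6)^4 = -3888
  -7 * (6)^3 = -1512
  -5 * (6)^2 = -180
  5 * (6)^1 = 30
  constant: 3
Sum = 15552 - 3888 - 1512 - 180 + 30 + 3 = 10005


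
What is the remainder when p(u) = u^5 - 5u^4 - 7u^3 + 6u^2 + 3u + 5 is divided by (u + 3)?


By the Remainder Theorem, the remainder equals p(-3):
  1*(-3)^5 = -243
  -5*(-3)^4 = -405
  -7*(-3)^3 = 189
  6*(-3)^2 = 54
  3*(-3)^1 = -9
  constant: 5
Sum: -243 - 405 + 189 + 54 - 9 + 5 = -409


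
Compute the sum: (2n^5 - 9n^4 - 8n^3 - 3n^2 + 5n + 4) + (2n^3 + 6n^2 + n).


Align terms by degree and add:
  2n^5 - 9n^4 - 8n^3 - 3n^2 + 5n + 4
+ 2n^3 + 6n^2 + n
= 2n^5 - 9n^4 - 6n^3 + 3n^2 + 6n + 4


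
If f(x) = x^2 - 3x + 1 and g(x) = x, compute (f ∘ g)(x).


Substitute g(x) into f:
f(g(x)) = 1*(x)^2 + (-3)*(x) + 1
(x)^2 = x^2
Expand and combine: x^2 - 3x + 1


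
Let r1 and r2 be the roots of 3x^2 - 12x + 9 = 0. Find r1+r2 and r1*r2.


For ax^2+bx+c=0: sum = -b/a, product = c/a.
a=3, b=-12, c=9
Sum = -(-12)/3 = 4
Product = (9)/3 = 3


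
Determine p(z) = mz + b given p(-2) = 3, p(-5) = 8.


p(z) = mz + b. Using p(-2)=3, p(-5)=8:
m = (3 - 8)/(-2 + 5) = -5/3 = -5/3
b = 3 - m*(-2) = 3 - 10/3 = -1/3
p(z) = -(5/3)z - (1/3)


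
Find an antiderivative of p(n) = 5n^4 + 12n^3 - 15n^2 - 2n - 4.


Reverse power rule on each term:
  ∫ 5n^4 dn = n^5
  ∫ 12n^3 dn = 3n^4
  ∫ -15n^2 dn = -5n^3
  ∫ -2n dn = -n^2
  ∫ -4 dn = -4n
F(n) = n^5 + 3n^4 - 5n^3 - n^2 - 4n + C


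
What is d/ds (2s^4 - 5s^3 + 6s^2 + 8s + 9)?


Apply the power rule term by term:
  d/ds(2s^4) = 8s^3
  d/ds(-5s^3) = -15s^2
  d/ds(6s^2) = 12s
  d/ds(8s) = 8
  d/ds(9) = 0
p'(s) = 8s^3 - 15s^2 + 12s + 8


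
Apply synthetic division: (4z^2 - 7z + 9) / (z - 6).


Synthetic division with c = 6. Coefficients: 4, -7, 9
Bring down 4.
  4 * 6 = 24; 24 - 7 = 17
  17 * 6 = 102; 102 + 9 = 111
Quotient: 4z + 17, Remainder: 111


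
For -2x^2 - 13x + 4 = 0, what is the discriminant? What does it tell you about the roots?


D = b^2 - 4ac = (-13)^2 - 4(-2)(4) = 169 + 32 = 201
Since D > 0: two distinct irrational roots


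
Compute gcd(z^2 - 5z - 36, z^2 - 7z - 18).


Factor each:
  z^2 - 5z - 36 = (z - 9)(z + 4)
  z^2 - 7z - 18 = (z - 9)(z + 2)
Common monic factor: z - 9


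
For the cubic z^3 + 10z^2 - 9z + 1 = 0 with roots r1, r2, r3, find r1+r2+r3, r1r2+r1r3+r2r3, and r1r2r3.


Monic cubic z^3+bz^2+cz+d=0: sum=-b, pairwise sum=c, product=-d.
b=10, c=-9, d=1
r1+r2+r3 = -10
r1r2+r1r3+r2r3 = -9
r1r2r3 = -1


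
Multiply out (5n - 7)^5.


Expand (5n - 7)^5 by repeated multiplication:
  (5n - 7)^2 = 25n^2 - 70n + 49
  (5n - 7)^3 = 125n^3 - 525n^2 + 735n - 343
  (5n - 7)^4 = 625n^4 - 3500n^3 + 7350n^2 - 6860n + 2401
= 3125n^5 - 21875n^4 + 61250n^3 - 85750n^2 + 60025n - 16807


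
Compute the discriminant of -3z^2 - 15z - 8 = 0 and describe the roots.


D = b^2 - 4ac = (-15)^2 - 4(-3)(-8) = 225 - 96 = 129
Since D > 0: two distinct irrational roots


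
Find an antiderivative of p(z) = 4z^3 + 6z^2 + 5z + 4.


Reverse power rule on each term:
  ∫ 4z^3 dz = z^4
  ∫ 6z^2 dz = 2z^3
  ∫ 5z dz = (5/2)z^2
  ∫ 4 dz = 4z
F(z) = z^4 + 2z^3 + (5/2)z^2 + 4z + C


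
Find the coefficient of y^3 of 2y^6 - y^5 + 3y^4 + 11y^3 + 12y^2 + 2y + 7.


Read off the coefficient of y^3: 11


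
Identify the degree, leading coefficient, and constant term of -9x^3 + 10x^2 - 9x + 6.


Highest power of x is 3, with coefficient -9. Constant term is 6.
Degree = 3, leading coefficient = -9, constant term = 6


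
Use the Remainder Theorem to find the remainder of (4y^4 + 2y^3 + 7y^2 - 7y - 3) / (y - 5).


By the Remainder Theorem, the remainder equals p(5):
  4*(5)^4 = 2500
  2*(5)^3 = 250
  7*(5)^2 = 175
  -7*(5)^1 = -35
  constant: -3
Sum: 2500 + 250 + 175 - 35 - 3 = 2887


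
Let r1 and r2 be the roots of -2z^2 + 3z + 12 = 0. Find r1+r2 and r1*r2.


For az^2+bz+c=0: sum = -b/a, product = c/a.
a=-2, b=3, c=12
Sum = -(3)/-2 = 3/2
Product = (12)/-2 = -6


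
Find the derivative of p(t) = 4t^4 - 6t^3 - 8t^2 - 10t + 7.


Apply the power rule term by term:
  d/dt(4t^4) = 16t^3
  d/dt(-6t^3) = -18t^2
  d/dt(-8t^2) = -16t
  d/dt(-10t) = -10
  d/dt(7) = 0
p'(t) = 16t^3 - 18t^2 - 16t - 10


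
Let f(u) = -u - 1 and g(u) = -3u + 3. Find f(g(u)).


Substitute g(u) into f:
f(g(u)) = -1*(-3u + 3) + (-1)
Expand and combine: 3u - 4


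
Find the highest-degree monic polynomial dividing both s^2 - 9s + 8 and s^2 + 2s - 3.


Factor each:
  s^2 - 9s + 8 = (s - 1)(s - 8)
  s^2 + 2s - 3 = (s - 1)(s + 3)
Common monic factor: s - 1


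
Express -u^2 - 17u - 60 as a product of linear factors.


Roots satisfy r1 + r2 = -b/a = -17 and r1*r2 = c/a = 60.
So r1 = -12, r2 = -5.
-u^2 - 17u - 60 = -(u - r1)(u - r2) = -(u + 12)(u + 5)


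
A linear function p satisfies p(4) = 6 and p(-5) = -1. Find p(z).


p(z) = mz + b. Using p(4)=6, p(-5)=-1:
m = (6 + 1)/(4 + 5) = 7/9 = 7/9
b = 6 - m*(4) = 6 - 28/9 = 26/9
p(z) = (7/9)z + (26/9)


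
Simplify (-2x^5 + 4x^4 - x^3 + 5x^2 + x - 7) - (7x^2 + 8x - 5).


Distribute the minus sign:
  (-2x^5 + 4x^4 - x^3 + 5x^2 + x - 7)
- (7x^2 + 8x - 5)
Negate second polynomial: -7x^2 - 8x + 5
Add: -2x^5 + 4x^4 - x^3 - 2x^2 - 7x - 2


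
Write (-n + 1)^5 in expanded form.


Expand (-n + 1)^5 by repeated multiplication:
  (-n + 1)^2 = n^2 - 2n + 1
  (-n + 1)^3 = -n^3 + 3n^2 - 3n + 1
  (-n + 1)^4 = n^4 - 4n^3 + 6n^2 - 4n + 1
= -n^5 + 5n^4 - 10n^3 + 10n^2 - 5n + 1


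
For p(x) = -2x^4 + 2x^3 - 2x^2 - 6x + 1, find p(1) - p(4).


p(1) = -7
p(4) = -439
p(1) - p(4) = -7 + 439 = 432


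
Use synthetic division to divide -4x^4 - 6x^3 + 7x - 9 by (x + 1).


Synthetic division with c = -1. Coefficients: -4, -6, 0, 7, -9
Bring down -4.
  -4 * -1 = 4; 4 - 6 = -2
  -2 * -1 = 2; 2 + 0 = 2
  2 * -1 = -2; -2 + 7 = 5
  5 * -1 = -5; -5 - 9 = -14
Quotient: -4x^3 - 2x^2 + 2x + 5, Remainder: -14


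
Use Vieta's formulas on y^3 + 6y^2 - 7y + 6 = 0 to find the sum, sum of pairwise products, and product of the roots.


Monic cubic y^3+by^2+cy+d=0: sum=-b, pairwise sum=c, product=-d.
b=6, c=-7, d=6
r1+r2+r3 = -6
r1r2+r1r3+r2r3 = -7
r1r2r3 = -6


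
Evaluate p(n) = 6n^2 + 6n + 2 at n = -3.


Using direct substitution:
  6 * (-3)^2 = 54
  6 * (-3)^1 = -18
  constant: 2
Sum = 54 - 18 + 2 = 38


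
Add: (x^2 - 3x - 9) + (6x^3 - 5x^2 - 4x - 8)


Align terms by degree and add:
  x^2 - 3x - 9
+ 6x^3 - 5x^2 - 4x - 8
= 6x^3 - 4x^2 - 7x - 17


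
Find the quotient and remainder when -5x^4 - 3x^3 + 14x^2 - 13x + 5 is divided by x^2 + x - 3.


(-5x^4 - 3x^3 + 14x^2 - 13x + 5) / (x^2 + x - 3)
Step 1: -5x^2 * (x^2 + x - 3) = -5x^4 - 5x^3 + 15x^2; subtract.
Step 2: 2x * (x^2 + x - 3) = 2x^3 + 2x^2 - 6x; subtract.
Step 3: -3 * (x^2 + x - 3) = -3x^2 - 3x + 9; subtract.
Quotient: -5x^2 + 2x - 3, Remainder: -4x - 4


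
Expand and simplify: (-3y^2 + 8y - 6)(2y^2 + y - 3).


Distribute each term of the first polynomial:
  (-3y^2)(2y^2 + y - 3) = -6y^4 - 3y^3 + 9y^2
  (8y)(2y^2 + y - 3) = 16y^3 + 8y^2 - 24y
  (-6)(2y^2 + y - 3) = -12y^2 - 6y + 18
Sum: -6y^4 + 13y^3 + 5y^2 - 30y + 18


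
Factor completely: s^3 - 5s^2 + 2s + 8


Try integer roots (divisors of 8). s=-1: p(-1)=0.
Divide out (s + 1): quotient is s^2 - 6s + 8.
Factor the quadratic: (s - 2)(s - 4)
Result: (s + 1)(s - 2)(s - 4)


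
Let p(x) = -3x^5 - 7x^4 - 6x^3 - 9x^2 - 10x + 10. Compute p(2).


Using direct substitution:
  -3 * (2)^5 = -96
  -7 * (2)^4 = -112
  -6 * (2)^3 = -48
  -9 * (2)^2 = -36
  -10 * (2)^1 = -20
  constant: 10
Sum = -96 - 112 - 48 - 36 - 20 + 10 = -302


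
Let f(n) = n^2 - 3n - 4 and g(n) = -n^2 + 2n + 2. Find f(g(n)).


Substitute g(n) into f:
f(g(n)) = 1*(-n^2 + 2n + 2)^2 + (-3)*(-n^2 + 2n + 2) + (-4)
(-n^2 + 2n + 2)^2 = n^4 - 4n^3 + 8n + 4
Expand and combine: n^4 - 4n^3 + 3n^2 + 2n - 6


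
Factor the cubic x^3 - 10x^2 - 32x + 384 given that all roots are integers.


Try integer roots (divisors of 384). x=8: p(8)=0.
Divide out (x - 8): quotient is x^2 - 2x - 48.
Factor the quadratic: (x - 8)(x + 6)
Result: (x - 8)(x - 8)(x + 6)


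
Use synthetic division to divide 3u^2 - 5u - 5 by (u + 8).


Synthetic division with c = -8. Coefficients: 3, -5, -5
Bring down 3.
  3 * -8 = -24; -24 - 5 = -29
  -29 * -8 = 232; 232 - 5 = 227
Quotient: 3u - 29, Remainder: 227


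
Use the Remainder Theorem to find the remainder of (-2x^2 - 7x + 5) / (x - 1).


By the Remainder Theorem, the remainder equals p(1):
  -2*(1)^2 = -2
  -7*(1)^1 = -7
  constant: 5
Sum: -2 - 7 + 5 = -4


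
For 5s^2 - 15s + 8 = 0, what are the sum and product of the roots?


For as^2+bs+c=0: sum = -b/a, product = c/a.
a=5, b=-15, c=8
Sum = -(-15)/5 = 3
Product = (8)/5 = 8/5


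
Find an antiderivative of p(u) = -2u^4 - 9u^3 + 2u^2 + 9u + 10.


Reverse power rule on each term:
  ∫ -2u^4 du = -(2/5)u^5
  ∫ -9u^3 du = -(9/4)u^4
  ∫ 2u^2 du = (2/3)u^3
  ∫ 9u du = (9/2)u^2
  ∫ 10 du = 10u
F(u) = -(2/5)u^5 - (9/4)u^4 + (2/3)u^3 + (9/2)u^2 + 10u + C


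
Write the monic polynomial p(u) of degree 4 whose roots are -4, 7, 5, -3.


p(u) = (u + 4)(u - 7)(u - 5)(u + 3)
Expand: u^4 - 5u^3 - 37u^2 + 101u + 420


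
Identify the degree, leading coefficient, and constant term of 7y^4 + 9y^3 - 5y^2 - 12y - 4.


Highest power of y is 4, with coefficient 7. Constant term is -4.
Degree = 4, leading coefficient = 7, constant term = -4


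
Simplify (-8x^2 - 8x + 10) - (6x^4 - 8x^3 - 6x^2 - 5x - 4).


Distribute the minus sign:
  (-8x^2 - 8x + 10)
- (6x^4 - 8x^3 - 6x^2 - 5x - 4)
Negate second polynomial: -6x^4 + 8x^3 + 6x^2 + 5x + 4
Add: -6x^4 + 8x^3 - 2x^2 - 3x + 14


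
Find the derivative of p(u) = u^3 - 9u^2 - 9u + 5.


Apply the power rule term by term:
  d/du(u^3) = 3u^2
  d/du(-9u^2) = -18u
  d/du(-9u) = -9
  d/du(5) = 0
p'(u) = 3u^2 - 18u - 9


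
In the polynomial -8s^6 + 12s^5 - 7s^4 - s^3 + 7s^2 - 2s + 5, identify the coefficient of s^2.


Read off the coefficient of s^2: 7


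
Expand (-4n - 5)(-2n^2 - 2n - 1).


Distribute each term of the first polynomial:
  (-4n)(-2n^2 - 2n - 1) = 8n^3 + 8n^2 + 4n
  (-5)(-2n^2 - 2n - 1) = 10n^2 + 10n + 5
Sum: 8n^3 + 18n^2 + 14n + 5


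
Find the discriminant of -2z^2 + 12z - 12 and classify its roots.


D = b^2 - 4ac = (12)^2 - 4(-2)(-12) = 144 - 96 = 48
Since D > 0: two distinct irrational roots


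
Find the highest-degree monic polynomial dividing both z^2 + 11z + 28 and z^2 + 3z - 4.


Factor each:
  z^2 + 11z + 28 = (z + 4)(z + 7)
  z^2 + 3z - 4 = (z + 4)(z - 1)
Common monic factor: z + 4


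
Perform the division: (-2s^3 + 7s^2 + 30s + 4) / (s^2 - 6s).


(-2s^3 + 7s^2 + 30s + 4) / (s^2 - 6s)
Step 1: -2s * (s^2 - 6s) = -2s^3 + 12s^2; subtract.
Step 2: -5 * (s^2 - 6s) = -5s^2 + 30s; subtract.
Quotient: -2s - 5, Remainder: 4


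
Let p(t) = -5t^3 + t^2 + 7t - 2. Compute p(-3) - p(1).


p(-3) = 121
p(1) = 1
p(-3) - p(1) = 121 - 1 = 120


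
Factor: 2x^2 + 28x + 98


Roots satisfy r1 + r2 = -b/a = -14 and r1*r2 = c/a = 49.
So r1 = -7, r2 = -7.
2x^2 + 28x + 98 = 2(x - r1)(x - r2) = 2(x + 7)(x + 7)


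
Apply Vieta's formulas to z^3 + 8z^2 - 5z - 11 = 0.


Monic cubic z^3+bz^2+cz+d=0: sum=-b, pairwise sum=c, product=-d.
b=8, c=-5, d=-11
r1+r2+r3 = -8
r1r2+r1r3+r2r3 = -5
r1r2r3 = 11


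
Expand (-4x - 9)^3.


Expand (-4x - 9)^3 by repeated multiplication:
  (-4x - 9)^2 = 16x^2 + 72x + 81
= -64x^3 - 432x^2 - 972x - 729


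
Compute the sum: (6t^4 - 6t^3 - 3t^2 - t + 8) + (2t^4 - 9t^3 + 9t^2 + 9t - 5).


Align terms by degree and add:
  6t^4 - 6t^3 - 3t^2 - t + 8
+ 2t^4 - 9t^3 + 9t^2 + 9t - 5
= 8t^4 - 15t^3 + 6t^2 + 8t + 3


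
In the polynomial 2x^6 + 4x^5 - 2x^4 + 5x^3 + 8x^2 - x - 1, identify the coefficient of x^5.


Read off the coefficient of x^5: 4


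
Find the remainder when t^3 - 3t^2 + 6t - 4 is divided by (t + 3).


By the Remainder Theorem, the remainder equals p(-3):
  1*(-3)^3 = -27
  -3*(-3)^2 = -27
  6*(-3)^1 = -18
  constant: -4
Sum: -27 - 27 - 18 - 4 = -76


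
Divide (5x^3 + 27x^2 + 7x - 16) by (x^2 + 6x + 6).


(5x^3 + 27x^2 + 7x - 16) / (x^2 + 6x + 6)
Step 1: 5x * (x^2 + 6x + 6) = 5x^3 + 30x^2 + 30x; subtract.
Step 2: -3 * (x^2 + 6x + 6) = -3x^2 - 18x - 18; subtract.
Quotient: 5x - 3, Remainder: -5x + 2


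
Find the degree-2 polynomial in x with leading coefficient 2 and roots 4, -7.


p(x) = 2(x - 4)(x + 7)
Expand: 2x^2 + 6x - 56


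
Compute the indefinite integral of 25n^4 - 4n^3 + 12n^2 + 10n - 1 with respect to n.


Reverse power rule on each term:
  ∫ 25n^4 dn = 5n^5
  ∫ -4n^3 dn = -n^4
  ∫ 12n^2 dn = 4n^3
  ∫ 10n dn = 5n^2
  ∫ -1 dn = -n
F(n) = 5n^5 - n^4 + 4n^3 + 5n^2 - n + C


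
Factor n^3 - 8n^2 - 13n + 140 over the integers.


Try integer roots (divisors of 140). n=-4: p(-4)=0.
Divide out (n + 4): quotient is n^2 - 12n + 35.
Factor the quadratic: (n - 5)(n - 7)
Result: (n + 4)(n - 5)(n - 7)


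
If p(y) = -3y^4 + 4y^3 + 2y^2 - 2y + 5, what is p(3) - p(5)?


p(3) = -118
p(5) = -1330
p(3) - p(5) = -118 + 1330 = 1212


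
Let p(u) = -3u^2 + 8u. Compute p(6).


Using direct substitution:
  -3 * (6)^2 = -108
  8 * (6)^1 = 48
  constant: 0
Sum = -108 + 48 + 0 = -60


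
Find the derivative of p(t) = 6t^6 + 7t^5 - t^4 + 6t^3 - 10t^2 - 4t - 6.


Apply the power rule term by term:
  d/dt(6t^6) = 36t^5
  d/dt(7t^5) = 35t^4
  d/dt(-t^4) = -4t^3
  d/dt(6t^3) = 18t^2
  d/dt(-10t^2) = -20t
  d/dt(-4t) = -4
  d/dt(-6) = 0
p'(t) = 36t^5 + 35t^4 - 4t^3 + 18t^2 - 20t - 4


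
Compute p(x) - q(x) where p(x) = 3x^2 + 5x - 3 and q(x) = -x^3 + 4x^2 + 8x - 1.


Distribute the minus sign:
  (3x^2 + 5x - 3)
- (-x^3 + 4x^2 + 8x - 1)
Negate second polynomial: x^3 - 4x^2 - 8x + 1
Add: x^3 - x^2 - 3x - 2


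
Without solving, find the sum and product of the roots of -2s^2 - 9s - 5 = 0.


For as^2+bs+c=0: sum = -b/a, product = c/a.
a=-2, b=-9, c=-5
Sum = -(-9)/-2 = -9/2
Product = (-5)/-2 = 5/2


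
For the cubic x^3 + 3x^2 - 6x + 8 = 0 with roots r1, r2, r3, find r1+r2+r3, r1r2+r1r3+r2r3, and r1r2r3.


Monic cubic x^3+bx^2+cx+d=0: sum=-b, pairwise sum=c, product=-d.
b=3, c=-6, d=8
r1+r2+r3 = -3
r1r2+r1r3+r2r3 = -6
r1r2r3 = -8


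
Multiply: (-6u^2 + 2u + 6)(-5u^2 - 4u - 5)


Distribute each term of the first polynomial:
  (-6u^2)(-5u^2 - 4u - 5) = 30u^4 + 24u^3 + 30u^2
  (2u)(-5u^2 - 4u - 5) = -10u^3 - 8u^2 - 10u
  (6)(-5u^2 - 4u - 5) = -30u^2 - 24u - 30
Sum: 30u^4 + 14u^3 - 8u^2 - 34u - 30


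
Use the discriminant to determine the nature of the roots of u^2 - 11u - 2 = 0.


D = b^2 - 4ac = (-11)^2 - 4(1)(-2) = 121 + 8 = 129
Since D > 0: two distinct irrational roots


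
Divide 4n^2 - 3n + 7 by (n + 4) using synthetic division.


Synthetic division with c = -4. Coefficients: 4, -3, 7
Bring down 4.
  4 * -4 = -16; -16 - 3 = -19
  -19 * -4 = 76; 76 + 7 = 83
Quotient: 4n - 19, Remainder: 83


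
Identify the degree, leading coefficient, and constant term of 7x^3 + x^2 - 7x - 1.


Highest power of x is 3, with coefficient 7. Constant term is -1.
Degree = 3, leading coefficient = 7, constant term = -1


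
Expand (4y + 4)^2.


Expand (4y + 4)^2 by repeated multiplication:
= 16y^2 + 32y + 16


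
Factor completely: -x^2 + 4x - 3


Roots satisfy r1 + r2 = -b/a = 4 and r1*r2 = c/a = 3.
So r1 = 1, r2 = 3.
-x^2 + 4x - 3 = -(x - r1)(x - r2) = -(x - 1)(x - 3)


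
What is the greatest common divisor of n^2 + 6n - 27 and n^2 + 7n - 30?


Factor each:
  n^2 + 6n - 27 = (n - 3)(n + 9)
  n^2 + 7n - 30 = (n - 3)(n + 10)
Common monic factor: n - 3


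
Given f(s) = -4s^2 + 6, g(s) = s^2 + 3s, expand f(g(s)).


Substitute g(s) into f:
f(g(s)) = -4*(s^2 + 3s)^2 + 6
(s^2 + 3s)^2 = s^4 + 6s^3 + 9s^2
Expand and combine: -4s^4 - 24s^3 - 36s^2 + 6


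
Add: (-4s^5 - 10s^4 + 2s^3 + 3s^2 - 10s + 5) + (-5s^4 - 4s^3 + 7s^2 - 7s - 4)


Align terms by degree and add:
  -4s^5 - 10s^4 + 2s^3 + 3s^2 - 10s + 5
  -5s^4 - 4s^3 + 7s^2 - 7s - 4
= -4s^5 - 15s^4 - 2s^3 + 10s^2 - 17s + 1


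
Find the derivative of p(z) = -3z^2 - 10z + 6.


Apply the power rule term by term:
  d/dz(-3z^2) = -6z
  d/dz(-10z) = -10
  d/dz(6) = 0
p'(z) = -6z - 10


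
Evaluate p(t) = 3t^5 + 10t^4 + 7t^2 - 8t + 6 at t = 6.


Using direct substitution:
  3 * (6)^5 = 23328
  10 * (6)^4 = 12960
  0 * (6)^3 = 0
  7 * (6)^2 = 252
  -8 * (6)^1 = -48
  constant: 6
Sum = 23328 + 12960 + 0 + 252 - 48 + 6 = 36498


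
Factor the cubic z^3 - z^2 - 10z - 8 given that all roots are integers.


Try integer roots (divisors of -8). z=-2: p(-2)=0.
Divide out (z + 2): quotient is z^2 - 3z - 4.
Factor the quadratic: (z - 4)(z + 1)
Result: (z + 2)(z - 4)(z + 1)


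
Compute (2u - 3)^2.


Expand (2u - 3)^2 by repeated multiplication:
= 4u^2 - 12u + 9


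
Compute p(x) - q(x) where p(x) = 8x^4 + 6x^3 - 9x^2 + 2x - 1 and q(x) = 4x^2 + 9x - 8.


Distribute the minus sign:
  (8x^4 + 6x^3 - 9x^2 + 2x - 1)
- (4x^2 + 9x - 8)
Negate second polynomial: -4x^2 - 9x + 8
Add: 8x^4 + 6x^3 - 13x^2 - 7x + 7


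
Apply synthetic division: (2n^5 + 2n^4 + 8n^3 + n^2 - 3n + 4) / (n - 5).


Synthetic division with c = 5. Coefficients: 2, 2, 8, 1, -3, 4
Bring down 2.
  2 * 5 = 10; 10 + 2 = 12
  12 * 5 = 60; 60 + 8 = 68
  68 * 5 = 340; 340 + 1 = 341
  341 * 5 = 1705; 1705 - 3 = 1702
  1702 * 5 = 8510; 8510 + 4 = 8514
Quotient: 2n^4 + 12n^3 + 68n^2 + 341n + 1702, Remainder: 8514


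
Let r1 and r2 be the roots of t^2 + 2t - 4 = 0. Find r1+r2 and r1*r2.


For at^2+bt+c=0: sum = -b/a, product = c/a.
a=1, b=2, c=-4
Sum = -(2)/1 = -2
Product = (-4)/1 = -4


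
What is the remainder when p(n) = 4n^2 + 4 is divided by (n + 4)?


By the Remainder Theorem, the remainder equals p(-4):
  4*(-4)^2 = 64
  0*(-4)^1 = 0
  constant: 4
Sum: 64 + 0 + 4 = 68


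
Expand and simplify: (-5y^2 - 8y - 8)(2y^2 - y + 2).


Distribute each term of the first polynomial:
  (-5y^2)(2y^2 - y + 2) = -10y^4 + 5y^3 - 10y^2
  (-8y)(2y^2 - y + 2) = -16y^3 + 8y^2 - 16y
  (-8)(2y^2 - y + 2) = -16y^2 + 8y - 16
Sum: -10y^4 - 11y^3 - 18y^2 - 8y - 16


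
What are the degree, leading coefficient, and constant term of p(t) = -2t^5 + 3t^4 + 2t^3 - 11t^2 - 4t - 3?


Highest power of t is 5, with coefficient -2. Constant term is -3.
Degree = 5, leading coefficient = -2, constant term = -3


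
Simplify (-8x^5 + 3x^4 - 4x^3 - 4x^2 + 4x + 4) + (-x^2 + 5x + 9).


Align terms by degree and add:
  -8x^5 + 3x^4 - 4x^3 - 4x^2 + 4x + 4
  -x^2 + 5x + 9
= -8x^5 + 3x^4 - 4x^3 - 5x^2 + 9x + 13


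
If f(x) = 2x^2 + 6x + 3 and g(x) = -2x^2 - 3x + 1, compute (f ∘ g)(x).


Substitute g(x) into f:
f(g(x)) = 2*(-2x^2 - 3x + 1)^2 + 6*(-2x^2 - 3x + 1) + 3
(-2x^2 - 3x + 1)^2 = 4x^4 + 12x^3 + 5x^2 - 6x + 1
Expand and combine: 8x^4 + 24x^3 - 2x^2 - 30x + 11


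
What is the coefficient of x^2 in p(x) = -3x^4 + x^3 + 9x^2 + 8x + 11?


Read off the coefficient of x^2: 9


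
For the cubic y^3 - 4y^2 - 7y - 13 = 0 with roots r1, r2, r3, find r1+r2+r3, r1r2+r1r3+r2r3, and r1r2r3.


Monic cubic y^3+by^2+cy+d=0: sum=-b, pairwise sum=c, product=-d.
b=-4, c=-7, d=-13
r1+r2+r3 = 4
r1r2+r1r3+r2r3 = -7
r1r2r3 = 13


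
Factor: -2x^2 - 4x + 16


Roots satisfy r1 + r2 = -b/a = -2 and r1*r2 = c/a = -8.
So r1 = -4, r2 = 2.
-2x^2 - 4x + 16 = -2(x - r1)(x - r2) = -2(x + 4)(x - 2)


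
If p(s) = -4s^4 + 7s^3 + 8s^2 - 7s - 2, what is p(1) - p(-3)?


p(1) = 2
p(-3) = -422
p(1) - p(-3) = 2 + 422 = 424


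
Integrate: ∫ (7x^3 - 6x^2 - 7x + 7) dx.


Reverse power rule on each term:
  ∫ 7x^3 dx = (7/4)x^4
  ∫ -6x^2 dx = -2x^3
  ∫ -7x dx = -(7/2)x^2
  ∫ 7 dx = 7x
F(x) = (7/4)x^4 - 2x^3 - (7/2)x^2 + 7x + C


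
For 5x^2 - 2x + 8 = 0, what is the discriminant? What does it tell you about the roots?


D = b^2 - 4ac = (-2)^2 - 4(5)(8) = 4 - 160 = -156
Since D < 0: two complex conjugate roots (no real roots)


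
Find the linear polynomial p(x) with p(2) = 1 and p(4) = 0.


p(x) = mx + b. Using p(2)=1, p(4)=0:
m = (1)/(2 - 4) = 1/-2 = -1/2
b = 1 - m*(2) = 1 + 1 = 2
p(x) = -(1/2)x + 2


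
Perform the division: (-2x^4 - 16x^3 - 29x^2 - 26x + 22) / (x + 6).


(-2x^4 - 16x^3 - 29x^2 - 26x + 22) / (x + 6)
Step 1: -2x^3 * (x + 6) = -2x^4 - 12x^3; subtract.
Step 2: -4x^2 * (x + 6) = -4x^3 - 24x^2; subtract.
Step 3: -5x * (x + 6) = -5x^2 - 30x; subtract.
Step 4: 4 * (x + 6) = 4x + 24; subtract.
Quotient: -2x^3 - 4x^2 - 5x + 4, Remainder: -2


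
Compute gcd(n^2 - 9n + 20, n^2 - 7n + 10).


Factor each:
  n^2 - 9n + 20 = (n - 5)(n - 4)
  n^2 - 7n + 10 = (n - 5)(n - 2)
Common monic factor: n - 5


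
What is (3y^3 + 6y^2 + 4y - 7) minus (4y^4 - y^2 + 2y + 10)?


Distribute the minus sign:
  (3y^3 + 6y^2 + 4y - 7)
- (4y^4 - y^2 + 2y + 10)
Negate second polynomial: -4y^4 + y^2 - 2y - 10
Add: -4y^4 + 3y^3 + 7y^2 + 2y - 17


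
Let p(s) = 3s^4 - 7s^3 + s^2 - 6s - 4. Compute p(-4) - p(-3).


p(-4) = 1252
p(-3) = 455
p(-4) - p(-3) = 1252 - 455 = 797


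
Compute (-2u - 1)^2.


Expand (-2u - 1)^2 by repeated multiplication:
= 4u^2 + 4u + 1


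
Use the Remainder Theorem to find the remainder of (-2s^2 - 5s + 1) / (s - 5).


By the Remainder Theorem, the remainder equals p(5):
  -2*(5)^2 = -50
  -5*(5)^1 = -25
  constant: 1
Sum: -50 - 25 + 1 = -74


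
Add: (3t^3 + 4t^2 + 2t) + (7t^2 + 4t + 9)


Align terms by degree and add:
  3t^3 + 4t^2 + 2t
+ 7t^2 + 4t + 9
= 3t^3 + 11t^2 + 6t + 9


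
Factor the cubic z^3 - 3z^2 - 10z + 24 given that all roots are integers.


Try integer roots (divisors of 24). z=2: p(2)=0.
Divide out (z - 2): quotient is z^2 - z - 12.
Factor the quadratic: (z + 3)(z - 4)
Result: (z - 2)(z + 3)(z - 4)


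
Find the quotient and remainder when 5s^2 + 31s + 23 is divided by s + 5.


(5s^2 + 31s + 23) / (s + 5)
Step 1: 5s * (s + 5) = 5s^2 + 25s; subtract.
Step 2: 6 * (s + 5) = 6s + 30; subtract.
Quotient: 5s + 6, Remainder: -7


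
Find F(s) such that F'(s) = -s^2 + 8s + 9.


Reverse power rule on each term:
  ∫ -s^2 ds = -(1/3)s^3
  ∫ 8s ds = 4s^2
  ∫ 9 ds = 9s
F(s) = -(1/3)s^3 + 4s^2 + 9s + C


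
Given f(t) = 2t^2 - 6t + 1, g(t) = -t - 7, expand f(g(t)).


Substitute g(t) into f:
f(g(t)) = 2*(-t - 7)^2 + (-6)*(-t - 7) + 1
(-t - 7)^2 = t^2 + 14t + 49
Expand and combine: 2t^2 + 34t + 141


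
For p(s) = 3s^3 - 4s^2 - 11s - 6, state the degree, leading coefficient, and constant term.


Highest power of s is 3, with coefficient 3. Constant term is -6.
Degree = 3, leading coefficient = 3, constant term = -6


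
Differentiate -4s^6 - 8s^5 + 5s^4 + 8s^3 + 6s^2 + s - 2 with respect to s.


Apply the power rule term by term:
  d/ds(-4s^6) = -24s^5
  d/ds(-8s^5) = -40s^4
  d/ds(5s^4) = 20s^3
  d/ds(8s^3) = 24s^2
  d/ds(6s^2) = 12s
  d/ds(s) = 1
  d/ds(-2) = 0
p'(s) = -24s^5 - 40s^4 + 20s^3 + 24s^2 + 12s + 1


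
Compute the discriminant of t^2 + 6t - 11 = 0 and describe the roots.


D = b^2 - 4ac = (6)^2 - 4(1)(-11) = 36 + 44 = 80
Since D > 0: two distinct irrational roots


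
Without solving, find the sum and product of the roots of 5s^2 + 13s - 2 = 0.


For as^2+bs+c=0: sum = -b/a, product = c/a.
a=5, b=13, c=-2
Sum = -(13)/5 = -13/5
Product = (-2)/5 = -2/5


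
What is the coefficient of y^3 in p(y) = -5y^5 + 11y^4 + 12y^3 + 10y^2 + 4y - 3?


Read off the coefficient of y^3: 12


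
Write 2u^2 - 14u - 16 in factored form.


Roots satisfy r1 + r2 = -b/a = 7 and r1*r2 = c/a = -8.
So r1 = -1, r2 = 8.
2u^2 - 14u - 16 = 2(u - r1)(u - r2) = 2(u + 1)(u - 8)


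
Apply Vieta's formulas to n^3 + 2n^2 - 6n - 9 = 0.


Monic cubic n^3+bn^2+cn+d=0: sum=-b, pairwise sum=c, product=-d.
b=2, c=-6, d=-9
r1+r2+r3 = -2
r1r2+r1r3+r2r3 = -6
r1r2r3 = 9


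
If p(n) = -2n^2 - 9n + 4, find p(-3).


Using direct substitution:
  -2 * (-3)^2 = -18
  -9 * (-3)^1 = 27
  constant: 4
Sum = -18 + 27 + 4 = 13


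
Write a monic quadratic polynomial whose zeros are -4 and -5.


p(x) = (x + 4)(x + 5)
Expand: x^2 + 9x + 20


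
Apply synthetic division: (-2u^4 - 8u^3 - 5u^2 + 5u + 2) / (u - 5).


Synthetic division with c = 5. Coefficients: -2, -8, -5, 5, 2
Bring down -2.
  -2 * 5 = -10; -10 - 8 = -18
  -18 * 5 = -90; -90 - 5 = -95
  -95 * 5 = -475; -475 + 5 = -470
  -470 * 5 = -2350; -2350 + 2 = -2348
Quotient: -2u^3 - 18u^2 - 95u - 470, Remainder: -2348


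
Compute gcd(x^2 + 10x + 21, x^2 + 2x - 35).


Factor each:
  x^2 + 10x + 21 = (x + 7)(x + 3)
  x^2 + 2x - 35 = (x + 7)(x - 5)
Common monic factor: x + 7


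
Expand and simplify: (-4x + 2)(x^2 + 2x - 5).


Distribute each term of the first polynomial:
  (-4x)(x^2 + 2x - 5) = -4x^3 - 8x^2 + 20x
  (2)(x^2 + 2x - 5) = 2x^2 + 4x - 10
Sum: -4x^3 - 6x^2 + 24x - 10


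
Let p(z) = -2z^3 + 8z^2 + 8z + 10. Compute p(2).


Using direct substitution:
  -2 * (2)^3 = -16
  8 * (2)^2 = 32
  8 * (2)^1 = 16
  constant: 10
Sum = -16 + 32 + 16 + 10 = 42


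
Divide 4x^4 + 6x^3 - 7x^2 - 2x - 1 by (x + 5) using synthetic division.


Synthetic division with c = -5. Coefficients: 4, 6, -7, -2, -1
Bring down 4.
  4 * -5 = -20; -20 + 6 = -14
  -14 * -5 = 70; 70 - 7 = 63
  63 * -5 = -315; -315 - 2 = -317
  -317 * -5 = 1585; 1585 - 1 = 1584
Quotient: 4x^3 - 14x^2 + 63x - 317, Remainder: 1584


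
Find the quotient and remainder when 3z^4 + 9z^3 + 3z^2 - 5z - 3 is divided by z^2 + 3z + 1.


(3z^4 + 9z^3 + 3z^2 - 5z - 3) / (z^2 + 3z + 1)
Step 1: 3z^2 * (z^2 + 3z + 1) = 3z^4 + 9z^3 + 3z^2; subtract.
Step 2: 0 * (z^2 + 3z + 1) = 0; subtract.
Step 3: 0 * (z^2 + 3z + 1) = 0; subtract.
Quotient: 3z^2, Remainder: -5z - 3


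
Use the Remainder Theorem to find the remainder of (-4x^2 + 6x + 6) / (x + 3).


By the Remainder Theorem, the remainder equals p(-3):
  -4*(-3)^2 = -36
  6*(-3)^1 = -18
  constant: 6
Sum: -36 - 18 + 6 = -48


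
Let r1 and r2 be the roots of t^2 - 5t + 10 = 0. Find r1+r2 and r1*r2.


For at^2+bt+c=0: sum = -b/a, product = c/a.
a=1, b=-5, c=10
Sum = -(-5)/1 = 5
Product = (10)/1 = 10


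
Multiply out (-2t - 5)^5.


Expand (-2t - 5)^5 by repeated multiplication:
  (-2t - 5)^2 = 4t^2 + 20t + 25
  (-2t - 5)^3 = -8t^3 - 60t^2 - 150t - 125
  (-2t - 5)^4 = 16t^4 + 160t^3 + 600t^2 + 1000t + 625
= -32t^5 - 400t^4 - 2000t^3 - 5000t^2 - 6250t - 3125


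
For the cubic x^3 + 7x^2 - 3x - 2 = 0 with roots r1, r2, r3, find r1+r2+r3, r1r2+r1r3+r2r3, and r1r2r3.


Monic cubic x^3+bx^2+cx+d=0: sum=-b, pairwise sum=c, product=-d.
b=7, c=-3, d=-2
r1+r2+r3 = -7
r1r2+r1r3+r2r3 = -3
r1r2r3 = 2


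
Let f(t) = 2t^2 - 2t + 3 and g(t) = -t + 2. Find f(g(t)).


Substitute g(t) into f:
f(g(t)) = 2*(-t + 2)^2 + (-2)*(-t + 2) + 3
(-t + 2)^2 = t^2 - 4t + 4
Expand and combine: 2t^2 - 6t + 7


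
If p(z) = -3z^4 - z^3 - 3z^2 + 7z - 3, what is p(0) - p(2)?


p(0) = -3
p(2) = -57
p(0) - p(2) = -3 + 57 = 54


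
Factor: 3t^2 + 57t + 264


Roots satisfy r1 + r2 = -b/a = -19 and r1*r2 = c/a = 88.
So r1 = -8, r2 = -11.
3t^2 + 57t + 264 = 3(t - r1)(t - r2) = 3(t + 8)(t + 11)


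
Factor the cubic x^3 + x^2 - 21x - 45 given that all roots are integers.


Try integer roots (divisors of -45). x=-3: p(-3)=0.
Divide out (x + 3): quotient is x^2 - 2x - 15.
Factor the quadratic: (x + 3)(x - 5)
Result: (x + 3)(x + 3)(x - 5)


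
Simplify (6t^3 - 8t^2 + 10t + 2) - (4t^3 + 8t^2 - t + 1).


Distribute the minus sign:
  (6t^3 - 8t^2 + 10t + 2)
- (4t^3 + 8t^2 - t + 1)
Negate second polynomial: -4t^3 - 8t^2 + t - 1
Add: 2t^3 - 16t^2 + 11t + 1


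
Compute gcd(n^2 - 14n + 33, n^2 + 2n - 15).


Factor each:
  n^2 - 14n + 33 = (n - 3)(n - 11)
  n^2 + 2n - 15 = (n - 3)(n + 5)
Common monic factor: n - 3


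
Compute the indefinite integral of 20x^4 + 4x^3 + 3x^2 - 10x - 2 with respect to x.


Reverse power rule on each term:
  ∫ 20x^4 dx = 4x^5
  ∫ 4x^3 dx = x^4
  ∫ 3x^2 dx = x^3
  ∫ -10x dx = -5x^2
  ∫ -2 dx = -2x
F(x) = 4x^5 + x^4 + x^3 - 5x^2 - 2x + C


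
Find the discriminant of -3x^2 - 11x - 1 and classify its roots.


D = b^2 - 4ac = (-11)^2 - 4(-3)(-1) = 121 - 12 = 109
Since D > 0: two distinct irrational roots


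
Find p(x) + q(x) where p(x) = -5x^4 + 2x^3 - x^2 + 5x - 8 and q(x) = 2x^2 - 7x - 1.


Align terms by degree and add:
  -5x^4 + 2x^3 - x^2 + 5x - 8
+ 2x^2 - 7x - 1
= -5x^4 + 2x^3 + x^2 - 2x - 9


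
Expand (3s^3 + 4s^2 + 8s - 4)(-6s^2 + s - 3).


Distribute each term of the first polynomial:
  (3s^3)(-6s^2 + s - 3) = -18s^5 + 3s^4 - 9s^3
  (4s^2)(-6s^2 + s - 3) = -24s^4 + 4s^3 - 12s^2
  (8s)(-6s^2 + s - 3) = -48s^3 + 8s^2 - 24s
  (-4)(-6s^2 + s - 3) = 24s^2 - 4s + 12
Sum: -18s^5 - 21s^4 - 53s^3 + 20s^2 - 28s + 12


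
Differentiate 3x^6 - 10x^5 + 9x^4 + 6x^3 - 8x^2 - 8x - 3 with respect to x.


Apply the power rule term by term:
  d/dx(3x^6) = 18x^5
  d/dx(-10x^5) = -50x^4
  d/dx(9x^4) = 36x^3
  d/dx(6x^3) = 18x^2
  d/dx(-8x^2) = -16x
  d/dx(-8x) = -8
  d/dx(-3) = 0
p'(x) = 18x^5 - 50x^4 + 36x^3 + 18x^2 - 16x - 8


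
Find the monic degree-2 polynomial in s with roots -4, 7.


p(s) = (s + 4)(s - 7)
Expand: s^2 - 3s - 28


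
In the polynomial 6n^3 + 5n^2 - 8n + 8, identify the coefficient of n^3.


Read off the coefficient of n^3: 6


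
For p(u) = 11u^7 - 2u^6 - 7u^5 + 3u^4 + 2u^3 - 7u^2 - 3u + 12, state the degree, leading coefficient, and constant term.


Highest power of u is 7, with coefficient 11. Constant term is 12.
Degree = 7, leading coefficient = 11, constant term = 12


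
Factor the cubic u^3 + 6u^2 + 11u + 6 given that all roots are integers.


Try integer roots (divisors of 6). u=-3: p(-3)=0.
Divide out (u + 3): quotient is u^2 + 3u + 2.
Factor the quadratic: (u + 2)(u + 1)
Result: (u + 3)(u + 2)(u + 1)


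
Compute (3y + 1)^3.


Expand (3y + 1)^3 by repeated multiplication:
  (3y + 1)^2 = 9y^2 + 6y + 1
= 27y^3 + 27y^2 + 9y + 1


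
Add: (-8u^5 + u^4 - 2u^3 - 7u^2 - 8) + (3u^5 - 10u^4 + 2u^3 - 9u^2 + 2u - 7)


Align terms by degree and add:
  -8u^5 + u^4 - 2u^3 - 7u^2 - 8
+ 3u^5 - 10u^4 + 2u^3 - 9u^2 + 2u - 7
= -5u^5 - 9u^4 - 16u^2 + 2u - 15


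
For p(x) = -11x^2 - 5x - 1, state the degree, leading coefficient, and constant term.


Highest power of x is 2, with coefficient -11. Constant term is -1.
Degree = 2, leading coefficient = -11, constant term = -1


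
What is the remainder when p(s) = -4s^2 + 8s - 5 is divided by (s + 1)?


By the Remainder Theorem, the remainder equals p(-1):
  -4*(-1)^2 = -4
  8*(-1)^1 = -8
  constant: -5
Sum: -4 - 8 - 5 = -17


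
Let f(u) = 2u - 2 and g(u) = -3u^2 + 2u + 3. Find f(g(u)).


Substitute g(u) into f:
f(g(u)) = 2*(-3u^2 + 2u + 3) + (-2)
Expand and combine: -6u^2 + 4u + 4


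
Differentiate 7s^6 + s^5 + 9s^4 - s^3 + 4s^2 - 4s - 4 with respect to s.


Apply the power rule term by term:
  d/ds(7s^6) = 42s^5
  d/ds(s^5) = 5s^4
  d/ds(9s^4) = 36s^3
  d/ds(-s^3) = -3s^2
  d/ds(4s^2) = 8s
  d/ds(-4s) = -4
  d/ds(-4) = 0
p'(s) = 42s^5 + 5s^4 + 36s^3 - 3s^2 + 8s - 4


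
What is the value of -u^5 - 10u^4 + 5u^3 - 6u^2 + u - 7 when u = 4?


Using direct substitution:
  -1 * (4)^5 = -1024
  -10 * (4)^4 = -2560
  5 * (4)^3 = 320
  -6 * (4)^2 = -96
  1 * (4)^1 = 4
  constant: -7
Sum = -1024 - 2560 + 320 - 96 + 4 - 7 = -3363


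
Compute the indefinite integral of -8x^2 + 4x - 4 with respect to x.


Reverse power rule on each term:
  ∫ -8x^2 dx = -(8/3)x^3
  ∫ 4x dx = 2x^2
  ∫ -4 dx = -4x
F(x) = -(8/3)x^3 + 2x^2 - 4x + C


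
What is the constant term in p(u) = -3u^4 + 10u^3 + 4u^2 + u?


Read off the constant term: 0


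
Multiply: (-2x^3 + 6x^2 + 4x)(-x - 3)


Distribute each term of the first polynomial:
  (-2x^3)(-x - 3) = 2x^4 + 6x^3
  (6x^2)(-x - 3) = -6x^3 - 18x^2
  (4x)(-x - 3) = -4x^2 - 12x
Sum: 2x^4 - 22x^2 - 12x


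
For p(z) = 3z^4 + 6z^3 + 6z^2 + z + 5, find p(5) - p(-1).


p(5) = 2785
p(-1) = 7
p(5) - p(-1) = 2785 - 7 = 2778


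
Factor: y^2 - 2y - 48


Roots satisfy r1 + r2 = -b/a = 2 and r1*r2 = c/a = -48.
So r1 = 8, r2 = -6.
y^2 - 2y - 48 = (y - r1)(y - r2) = (y - 8)(y + 6)


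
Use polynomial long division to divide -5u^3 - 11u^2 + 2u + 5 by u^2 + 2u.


(-5u^3 - 11u^2 + 2u + 5) / (u^2 + 2u)
Step 1: -5u * (u^2 + 2u) = -5u^3 - 10u^2; subtract.
Step 2: -1 * (u^2 + 2u) = -u^2 - 2u; subtract.
Quotient: -5u - 1, Remainder: 4u + 5
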